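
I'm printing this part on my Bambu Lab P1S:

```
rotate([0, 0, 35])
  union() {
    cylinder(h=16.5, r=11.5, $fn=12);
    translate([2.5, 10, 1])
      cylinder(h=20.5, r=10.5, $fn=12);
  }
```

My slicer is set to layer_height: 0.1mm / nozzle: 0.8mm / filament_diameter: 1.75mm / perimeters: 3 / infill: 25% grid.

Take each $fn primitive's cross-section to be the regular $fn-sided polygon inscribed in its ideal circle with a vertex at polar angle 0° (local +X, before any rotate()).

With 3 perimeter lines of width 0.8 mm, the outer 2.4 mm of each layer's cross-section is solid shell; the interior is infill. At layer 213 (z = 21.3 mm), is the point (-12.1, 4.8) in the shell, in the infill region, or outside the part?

At z = 21.3 mm: the cylinder is absent (z outside [0, 16.5]); the r=10.5 cylinder at (2.5, 10) contributes a regular 12-gon of circumradius 10.5; Combining (union): only the r=10.5 cylinder at (2.5, 10) is present, so the union is just that shape — 1 connected region; (rotated 35° about Z; rotation is an isometry so areas/perimeters/island counts are preserved). Overall, the cross-section is a single solid region. Undo the 35° rotation: the query point maps to (-7.159, 10.872) in the un-rotated model frame. The nearest boundary edge runs (-6.59, 15.25)→(-8.00, 10.00); distance from the point to it = 0.59 mm. The point is inside the cross-section, 0.59 mm from the nearest boundary — within the 2.4 mm shell band (3 × 0.8).

shell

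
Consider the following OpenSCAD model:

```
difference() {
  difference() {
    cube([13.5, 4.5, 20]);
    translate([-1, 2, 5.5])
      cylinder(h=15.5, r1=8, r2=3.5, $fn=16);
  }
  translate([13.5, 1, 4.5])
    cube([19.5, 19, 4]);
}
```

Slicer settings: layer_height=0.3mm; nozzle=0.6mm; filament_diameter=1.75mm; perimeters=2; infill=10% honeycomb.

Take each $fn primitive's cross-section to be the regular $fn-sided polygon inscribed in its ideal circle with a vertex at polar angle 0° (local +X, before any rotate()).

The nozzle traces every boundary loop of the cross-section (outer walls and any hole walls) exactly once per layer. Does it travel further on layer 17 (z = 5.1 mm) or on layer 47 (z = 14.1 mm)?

Layer 17 (z = 5.1): the cube (footprint 13.5×4.5) is included at this height (perimeter 36.00 mm); the cone at (-1, 2) is absent (z outside [5.5, 21]); Subtracting the remaining from the first: none of the subtracted shapes is present at this height, so the 13.5×4.5 cube is unchanged — boundary = 36.00 mm; the cube at (13.5, 1) is present — its section is the full 19.5×19 rectangle (perimeter 77.00 mm); After the difference (first − rest): starting from the result so far, the 19.5×19 cube at (13.5, 1) misses the remaining region (no effect) — boundary = 36.00 mm. So its perimeter = 36.00 mm. Layer 47 (z = 14.1): the cube (footprint 13.5×4.5) is included at this height (perimeter 36.00 mm); the cone at (-1, 2) (r1=8→r2=3.5) has section circumradius 5.503 here — a regular 16-gon (perimeter = 2·16·5.503·sin(180°/16) = 34.36 mm); Taking the first minus the rest: starting from the 13.5×4.5 cube, the cone at (-1, 2) partially overlaps it — only the 19.21 mm² overlap (of its 92.72 mm²) is removed, clipping the outline — boundary = 28.23 mm; the cube at (13.5, 1) is not intersected at this z (z outside [4.5, 8.5]); Subtracting the remaining from the first: none of the subtracted shapes is present at this height, so the result so far is unchanged — boundary = 28.23 mm. So its perimeter = 28.23 mm. Layer 17 is larger (36.00 vs 28.23 mm).

layer 17 (z = 5.1 mm)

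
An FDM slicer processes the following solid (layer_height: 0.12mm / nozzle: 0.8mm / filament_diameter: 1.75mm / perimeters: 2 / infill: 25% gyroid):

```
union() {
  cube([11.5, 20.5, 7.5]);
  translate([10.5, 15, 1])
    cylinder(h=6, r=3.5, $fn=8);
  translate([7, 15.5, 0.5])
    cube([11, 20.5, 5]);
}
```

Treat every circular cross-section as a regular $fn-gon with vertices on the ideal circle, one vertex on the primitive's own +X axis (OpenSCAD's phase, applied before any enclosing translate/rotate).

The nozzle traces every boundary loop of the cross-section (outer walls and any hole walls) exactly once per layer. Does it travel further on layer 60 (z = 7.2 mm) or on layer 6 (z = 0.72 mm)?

layer 6 (z = 0.72 mm)

Layer 60 (z = 7.2): the cube is present — its section is the full 11.5×20.5 rectangle (perimeter 64.00 mm); the cylinder at (10.5, 15) is absent (z outside [1, 7]); the cube at (7, 15.5) does not reach this height (z outside [0.5, 5.5]); Combining (union): only the 11.5×20.5 cube is present, so the union is just that shape — boundary = 64.00 mm. So its perimeter = 64.00 mm. Layer 6 (z = 0.72): the cube is present — its section is the full 11.5×20.5 rectangle (perimeter 64.00 mm); the cylinder at (10.5, 15) is not intersected at this z (z outside [1, 7]); the cube at (7, 15.5) is present — its section is the full 11×20.5 rectangle (perimeter 63.00 mm); Combining (union): the regions partially overlap (shared area 22.50 mm²), so the edge portions inside another operand are dropped and the merged outline is re-measured after clipping — boundary = 108.00 mm. So its perimeter = 108.00 mm. Layer 6 is larger (108.00 vs 64.00 mm).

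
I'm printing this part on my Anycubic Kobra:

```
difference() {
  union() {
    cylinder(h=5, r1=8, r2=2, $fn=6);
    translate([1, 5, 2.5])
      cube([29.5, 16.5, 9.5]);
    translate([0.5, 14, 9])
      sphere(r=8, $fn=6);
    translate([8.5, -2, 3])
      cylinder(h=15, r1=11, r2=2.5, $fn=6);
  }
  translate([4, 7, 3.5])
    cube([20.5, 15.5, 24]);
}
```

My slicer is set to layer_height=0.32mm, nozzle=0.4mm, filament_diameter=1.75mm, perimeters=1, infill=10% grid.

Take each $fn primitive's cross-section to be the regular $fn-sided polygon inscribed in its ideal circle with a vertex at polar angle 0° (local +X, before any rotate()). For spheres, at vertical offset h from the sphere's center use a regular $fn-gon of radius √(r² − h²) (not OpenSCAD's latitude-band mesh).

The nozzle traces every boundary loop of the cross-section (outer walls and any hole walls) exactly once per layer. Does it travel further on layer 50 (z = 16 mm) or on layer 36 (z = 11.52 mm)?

Layer 50 (z = 16): the cone is absent (z outside [0, 5]); the cube at (1, 5) is not intersected at this z (z outside [2.5, 12]); the r=8 sphere at (0.5, 14) slices to a regular 6-gon of circumradius 3.873 (√(r²−h²) with h=7 from center) (perimeter = 2·6·3.873·sin(180°/6) = 23.24 mm); the cone at (8.5, -2) contributes a regular 6-gon of circumradius 3.633 (interpolated between r1=11 and r2=2.5 at t=0.867) (perimeter = 2·6·3.633·sin(180°/6) = 21.80 mm); Merging all regions: the 2 present regions are separate (no shared area or edge), so areas and boundary lengths simply add and each stays a separate island — boundary = 45.04 mm; the cube at (4, 7) is present — its section is the full 20.5×15.5 rectangle (perimeter 72.00 mm); Taking the first minus the rest: starting from the result so far, the 20.5×15.5 cube at (4, 7) partially overlaps it — only the 0.24 mm² overlap (of its 317.75 mm²) is removed, clipping the outline — boundary = 44.84 mm. So its perimeter = 44.84 mm. Layer 36 (z = 11.52): the cone does not reach this height (z outside [0, 5]); the 29.5×16.5 cube at (1, 5) contributes its full rectangle (perimeter 92.00 mm); the sphere at (0.5, 14): section is a regular 6-gon, circumradius = √(r²−h²) = √(8²−2.52²) = 7.593 (perimeter = 2·6·7.593·sin(180°/6) = 45.56 mm); the cone at (8.5, -2) contributes a regular 6-gon of circumradius 6.172 (interpolated between r1=11 and r2=2.5 at t=0.568) (perimeter = 2·6·6.172·sin(180°/6) = 37.03 mm); Merging all regions: the regions partially overlap (shared area 68.31 mm²), so the edge portions inside another operand are dropped and the merged outline is re-measured after clipping — boundary = 139.66 mm; the cube at (4, 7) is present — its section is the full 20.5×15.5 rectangle (perimeter 72.00 mm); Taking the first minus the rest: starting from that combined region, the 20.5×15.5 cube at (4, 7) partially overlaps it — only the 297.25 mm² overlap (of its 317.75 mm²) is removed, clipping the outline — boundary = 168.66 mm. So its perimeter = 168.66 mm. Layer 36 is larger (168.66 vs 44.84 mm).

layer 36 (z = 11.52 mm)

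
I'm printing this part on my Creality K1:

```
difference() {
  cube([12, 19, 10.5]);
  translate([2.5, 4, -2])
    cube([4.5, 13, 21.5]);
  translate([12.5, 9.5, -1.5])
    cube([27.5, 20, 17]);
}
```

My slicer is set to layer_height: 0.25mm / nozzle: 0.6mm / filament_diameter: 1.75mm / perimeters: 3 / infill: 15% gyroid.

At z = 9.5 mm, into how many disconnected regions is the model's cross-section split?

At z = 9.5 mm: the cube (footprint 12×19) is included at this height; the 4.5×13 cube at (2.5, 4) contributes its full rectangle; the 27.5×20 cube at (12.5, 9.5) contributes its full rectangle; After the difference (first − rest): starting from the 12×19 cube, the 4.5×13 cube at (2.5, 4) lies wholly inside it (removes its full 58.50 mm² and its 35.00 mm outline becomes a hole wall); the 27.5×20 cube at (12.5, 9.5) misses the remaining region (no effect) — 1 connected region with 1 hole. The result has 1 disconnected region.

1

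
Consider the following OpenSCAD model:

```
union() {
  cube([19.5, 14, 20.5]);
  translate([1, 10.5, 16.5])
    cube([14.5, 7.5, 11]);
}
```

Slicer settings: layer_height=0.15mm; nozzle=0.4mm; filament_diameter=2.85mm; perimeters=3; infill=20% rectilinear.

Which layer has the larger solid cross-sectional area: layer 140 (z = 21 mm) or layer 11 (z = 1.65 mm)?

Layer 140 (z = 21): the cube does not reach this height (z outside [0, 20.5]); the cube at (1, 10.5) is present — its section is the full 14.5×7.5 rectangle (area 108.75 mm²); Taking the union: only the 14.5×7.5 cube at (1, 10.5) is present, so the union is just that shape — area = 108.75 mm². So its area = 108.75 mm². Layer 11 (z = 1.65): the cube is present — its section is the full 19.5×14 rectangle (area 273.00 mm²); the cube at (1, 10.5) is absent (z outside [16.5, 27.5]); Taking the union: only the 19.5×14 cube is present, so the union is just that shape — area = 273.00 mm². So its area = 273.00 mm². Layer 11 is larger (273.00 vs 108.75 mm²).

layer 11 (z = 1.65 mm)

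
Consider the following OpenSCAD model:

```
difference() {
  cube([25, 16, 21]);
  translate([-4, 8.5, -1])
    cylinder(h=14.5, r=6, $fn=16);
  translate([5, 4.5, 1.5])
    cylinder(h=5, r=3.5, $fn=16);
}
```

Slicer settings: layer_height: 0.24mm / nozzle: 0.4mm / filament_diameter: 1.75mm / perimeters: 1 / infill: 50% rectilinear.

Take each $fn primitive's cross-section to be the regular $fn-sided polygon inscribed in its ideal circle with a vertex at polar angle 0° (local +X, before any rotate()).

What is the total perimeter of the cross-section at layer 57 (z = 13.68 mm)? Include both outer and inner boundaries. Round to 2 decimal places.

At z = 13.68 mm: the 25×16 cube contributes its full rectangle (perimeter 82.00 mm); the cylinder at (-4, 8.5) is absent (z outside [-1, 13.5]); the cylinder at (5, 4.5) does not reach this height (z outside [1.5, 6.5]); Taking the first minus the rest: none of the subtracted shapes is present at this height, so the 25×16 cube is unchanged — boundary = 82.00 mm. Overall, the cross-section is a single solid region. Total boundary length (outer) = 82.00 mm.

82.00 mm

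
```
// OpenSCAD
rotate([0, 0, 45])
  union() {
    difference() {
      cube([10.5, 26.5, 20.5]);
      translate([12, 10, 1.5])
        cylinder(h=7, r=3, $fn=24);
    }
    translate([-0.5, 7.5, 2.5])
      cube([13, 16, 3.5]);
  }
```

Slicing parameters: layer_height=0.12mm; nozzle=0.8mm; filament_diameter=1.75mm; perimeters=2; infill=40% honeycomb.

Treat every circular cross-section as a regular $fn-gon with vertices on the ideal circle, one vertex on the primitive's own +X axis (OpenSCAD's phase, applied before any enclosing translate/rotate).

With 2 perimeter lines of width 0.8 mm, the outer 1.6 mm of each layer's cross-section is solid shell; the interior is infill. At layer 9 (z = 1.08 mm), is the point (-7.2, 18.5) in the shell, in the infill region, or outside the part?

infill

At z = 1.08 mm: the cube is present — its section is the full 10.5×26.5 rectangle; the cylinder at (12, 10) does not reach this height (z outside [1.5, 8.5]); After the difference (first − rest): none of the subtracted shapes is present at this height, so the 10.5×26.5 cube is unchanged — 1 connected region; the cube at (-0.5, 7.5) does not reach this height (z outside [2.5, 6]); Taking the union: only that combined region is present, so the union is just that shape — 1 connected region; (whole slice rotated 45° about Z — lengths, areas and connectivity unchanged). Overall, the cross-section is a single solid region. Undo the 45° rotation: the query point maps to (7.990, 18.173) in the un-rotated model frame. The nearest boundary edge runs (10.50, 0.00)→(10.50, 26.50); distance from the point to it = 2.51 mm. The point is inside the cross-section and 2.51 mm from the nearest boundary — more than the 1.6 mm shell width (2 × 0.8), so it's in the infill interior.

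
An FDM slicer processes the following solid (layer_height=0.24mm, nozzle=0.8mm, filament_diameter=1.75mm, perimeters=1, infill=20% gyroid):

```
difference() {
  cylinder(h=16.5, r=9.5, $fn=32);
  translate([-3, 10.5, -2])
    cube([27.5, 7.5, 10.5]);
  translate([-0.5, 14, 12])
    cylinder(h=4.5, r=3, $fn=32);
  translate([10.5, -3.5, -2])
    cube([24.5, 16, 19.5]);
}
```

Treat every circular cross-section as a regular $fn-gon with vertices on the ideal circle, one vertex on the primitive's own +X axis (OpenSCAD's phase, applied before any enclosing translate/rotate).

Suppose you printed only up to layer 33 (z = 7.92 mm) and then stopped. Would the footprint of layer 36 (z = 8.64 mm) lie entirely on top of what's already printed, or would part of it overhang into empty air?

entirely on top

Compare the two slices. At z = 7.92: the r=9.5 cylinder contributes a regular 32-gon of circumradius 9.5 (area = (32/2)·9.500²·sin(360°/32) = 281.71 mm²); the 27.5×7.5 cube at (-3, 10.5) contributes its full rectangle (area 206.25 mm²); the cylinder at (-0.5, 14) does not reach this height (z outside [12, 16.5]); the cube at (10.5, -3.5) is present — its section is the full 24.5×16 rectangle (area 392.00 mm²); After the difference (first − rest): starting from the r=9.5 cylinder (281.71 mm²), the 27.5×7.5 cube at (-3, 10.5) misses the remaining region (no effect); the 24.5×16 cube at (10.5, -3.5) misses the remaining region (no effect) — area = 281.71 mm². At z = 8.64: the r=9.5 cylinder contributes a regular 32-gon of circumradius 9.5 (area = (32/2)·9.500²·sin(360°/32) = 281.71 mm²); the cube at (-3, 10.5) is absent (z outside [-2, 8.5]); the cylinder at (-0.5, 14) does not reach this height (z outside [12, 16.5]); the cube at (10.5, -3.5) (footprint 24.5×16) is included at this height (area 392.00 mm²); Subtracting the remaining from the first: starting from the r=9.5 cylinder (281.71 mm²), the 24.5×16 cube at (10.5, -3.5) misses the remaining region (no effect) — area = 281.71 mm². Checking containment: the cross-section at z = 8.64 is a subset of the cross-section at z = 7.92.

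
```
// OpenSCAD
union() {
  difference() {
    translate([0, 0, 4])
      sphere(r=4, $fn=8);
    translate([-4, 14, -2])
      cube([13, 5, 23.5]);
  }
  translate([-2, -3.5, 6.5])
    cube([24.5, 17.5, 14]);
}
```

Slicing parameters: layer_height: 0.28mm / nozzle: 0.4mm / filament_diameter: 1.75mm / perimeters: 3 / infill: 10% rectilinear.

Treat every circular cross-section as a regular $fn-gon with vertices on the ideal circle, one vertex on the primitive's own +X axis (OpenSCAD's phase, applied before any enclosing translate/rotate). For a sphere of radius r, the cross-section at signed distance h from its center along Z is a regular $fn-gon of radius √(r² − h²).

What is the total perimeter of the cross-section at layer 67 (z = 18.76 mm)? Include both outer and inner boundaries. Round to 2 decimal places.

84.00 mm

At z = 18.76 mm: the sphere is absent (|z−center|=14.760 > r=4); the 13×5 cube at (-4, 14) contributes its full rectangle (perimeter 36.00 mm); After the difference (first − rest): the first operand is absent here, so nothing remains; the cube at (-2, -3.5) is present — its section is the full 24.5×17.5 rectangle (perimeter 84.00 mm); Combining (union): only the 24.5×17.5 cube at (-2, -3.5) is present, so the union is just that shape — boundary = 84.00 mm. Overall, the cross-section is a single solid region. Total boundary length (outer) = 84.00 mm.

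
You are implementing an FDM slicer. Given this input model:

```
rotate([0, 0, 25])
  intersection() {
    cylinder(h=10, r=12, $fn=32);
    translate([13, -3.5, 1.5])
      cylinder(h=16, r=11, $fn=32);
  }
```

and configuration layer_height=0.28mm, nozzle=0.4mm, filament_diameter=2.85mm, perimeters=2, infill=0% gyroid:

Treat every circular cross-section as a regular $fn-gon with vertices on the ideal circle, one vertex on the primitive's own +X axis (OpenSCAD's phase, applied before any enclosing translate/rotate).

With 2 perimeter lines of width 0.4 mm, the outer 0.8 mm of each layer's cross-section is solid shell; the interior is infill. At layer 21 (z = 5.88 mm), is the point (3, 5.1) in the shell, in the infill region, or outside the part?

shell

At z = 5.88 mm: the r=12 cylinder gives a regular 32-gon of circumradius 12 (constant along its height); the r=11 cylinder at (13, -3.5) contributes a regular 32-gon of circumradius 11; Keeping only the common overlap: the r=11 cylinder at (13, -3.5) partially overlaps the r=12 cylinder; clipping to the common part keeps 122.73 mm² — 1 connected region; (rotated 25° about Z; rotation is an isometry so areas/perimeters/island counts are preserved). Overall, the cross-section is a single solid region. Undo the 25° rotation: the query point maps to (4.874, 3.354) in the un-rotated model frame. The nearest boundary edge runs (3.85, 2.61)→(5.22, 4.28); distance from the point to it = 0.32 mm. The point is inside the cross-section, 0.32 mm from the nearest boundary — within the 0.8 mm shell band (2 × 0.4).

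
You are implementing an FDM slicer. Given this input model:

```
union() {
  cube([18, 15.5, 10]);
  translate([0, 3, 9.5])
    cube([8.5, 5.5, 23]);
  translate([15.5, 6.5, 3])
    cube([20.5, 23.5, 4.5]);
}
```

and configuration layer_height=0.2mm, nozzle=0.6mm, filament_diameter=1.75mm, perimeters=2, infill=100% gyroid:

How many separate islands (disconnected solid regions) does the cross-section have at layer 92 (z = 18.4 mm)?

At z = 18.4 mm: the cube does not reach this height (z outside [0, 10]); the cube at (0, 3) (footprint 8.5×5.5) is included at this height; the cube at (15.5, 6.5) is not intersected at this z (z outside [3, 7.5]); Taking the union: only the 8.5×5.5 cube at (0, 3) is present, so the union is just that shape — 1 connected region. Overall, the cross-section is a single solid region. Island count = 1.

1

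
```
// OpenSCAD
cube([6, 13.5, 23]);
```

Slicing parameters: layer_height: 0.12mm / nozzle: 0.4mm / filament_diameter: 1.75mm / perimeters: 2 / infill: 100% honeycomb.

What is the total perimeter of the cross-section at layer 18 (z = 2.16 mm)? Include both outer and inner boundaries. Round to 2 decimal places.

At z = 2.16 mm: the cube (footprint 6×13.5) is included at this height (perimeter 39.00 mm). Overall, the cross-section is a single solid region. Total boundary length (outer) = 39.00 mm.

39.00 mm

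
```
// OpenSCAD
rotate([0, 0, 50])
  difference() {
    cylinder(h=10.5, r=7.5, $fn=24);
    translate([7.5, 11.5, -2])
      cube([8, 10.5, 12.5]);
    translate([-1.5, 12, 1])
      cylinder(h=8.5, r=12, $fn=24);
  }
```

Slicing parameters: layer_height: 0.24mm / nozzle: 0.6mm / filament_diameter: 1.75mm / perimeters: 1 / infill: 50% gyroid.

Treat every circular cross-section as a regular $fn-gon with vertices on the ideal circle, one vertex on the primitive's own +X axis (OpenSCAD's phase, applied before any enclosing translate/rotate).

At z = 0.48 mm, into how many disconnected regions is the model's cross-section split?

1

At z = 0.48 mm: the r=7.5 cylinder contributes a regular 24-gon of circumradius 7.5; the 8×10.5 cube at (7.5, 11.5) contributes its full rectangle; the cylinder at (-1.5, 12) is not intersected at this z (z outside [1, 9.5]); After the difference (first − rest): starting from the r=7.5 cylinder, the 8×10.5 cube at (7.5, 11.5) misses the remaining region (no effect) — 1 connected region; (whole slice rotated 50° about Z — lengths, areas and connectivity unchanged). The result has 1 disconnected region.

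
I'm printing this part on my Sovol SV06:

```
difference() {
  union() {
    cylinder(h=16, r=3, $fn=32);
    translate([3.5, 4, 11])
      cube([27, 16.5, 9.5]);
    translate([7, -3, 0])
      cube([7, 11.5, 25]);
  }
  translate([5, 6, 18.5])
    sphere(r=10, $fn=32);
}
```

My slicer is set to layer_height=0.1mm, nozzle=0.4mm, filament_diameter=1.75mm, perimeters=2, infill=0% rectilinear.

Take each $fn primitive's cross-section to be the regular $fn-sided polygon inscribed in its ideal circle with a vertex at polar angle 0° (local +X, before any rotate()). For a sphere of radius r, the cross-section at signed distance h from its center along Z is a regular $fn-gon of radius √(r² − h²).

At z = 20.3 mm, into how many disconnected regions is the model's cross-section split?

At z = 20.3 mm: the cylinder is absent (z outside [0, 16]); the 27×16.5 cube at (3.5, 4) contributes its full rectangle; the 7×11.5 cube at (7, -3) contributes its full rectangle; Combining (union): the regions partially overlap (shared area 31.50 mm²), so overlapping operands fuse into one piece — 1 connected region; the r=10 sphere at (5, 6) contributes a regular 32-gon of circumradius √(10²−1.8²) = 9.837; Taking the first minus the rest: starting from that combined region, the r=10 sphere at (5, 6) partially overlaps it — only the 151.92 mm² overlap (of its 302.03 mm²) is removed, clipping the outline — 2 connected regions. The result has 2 disconnected regions.

2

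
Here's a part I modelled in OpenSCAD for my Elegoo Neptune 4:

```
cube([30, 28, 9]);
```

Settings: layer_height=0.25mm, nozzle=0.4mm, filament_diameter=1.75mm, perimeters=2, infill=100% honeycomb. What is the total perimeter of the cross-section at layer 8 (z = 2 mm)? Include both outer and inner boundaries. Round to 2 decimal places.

At z = 2 mm: the cube is present — its section is the full 30×28 rectangle (perimeter 116.00 mm). Overall, the cross-section is a single solid region. Total boundary length (outer) = 116.00 mm.

116.00 mm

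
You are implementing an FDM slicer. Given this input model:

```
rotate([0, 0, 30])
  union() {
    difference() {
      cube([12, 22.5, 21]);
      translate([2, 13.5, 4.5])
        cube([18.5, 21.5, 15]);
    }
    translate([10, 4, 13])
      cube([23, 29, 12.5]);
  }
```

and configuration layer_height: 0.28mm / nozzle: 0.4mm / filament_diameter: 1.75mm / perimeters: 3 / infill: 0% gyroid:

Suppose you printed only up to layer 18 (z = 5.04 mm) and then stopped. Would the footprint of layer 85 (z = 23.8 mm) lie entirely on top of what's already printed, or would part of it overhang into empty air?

Compare the two slices. At z = 5.04: the 12×22.5 cube contributes its full rectangle (area 270.00 mm²); the 18.5×21.5 cube at (2, 13.5) contributes its full rectangle (area 397.75 mm²); Taking the first minus the rest: starting from the 12×22.5 cube (270.00 mm²), the 18.5×21.5 cube at (2, 13.5) partially overlaps it — only the 90.00 mm² overlap (of its 397.75 mm²) is removed, clipping the outline — area = 180.00 mm²; the cube at (10, 4) is not intersected at this z (z outside [13, 25.5]); Taking the union: only that combined region is present, so the union is just that shape — area = 180.00 mm²; (whole slice rotated 30° about Z — lengths, areas and connectivity unchanged). At z = 23.8: the cube does not reach this height (z outside [0, 21]); the cube at (2, 13.5) is absent (z outside [4.5, 19.5]); After the difference (first − rest): the first operand is absent here, so nothing remains; the 23×29 cube at (10, 4) contributes its full rectangle (area 667.00 mm²); Combining (union): only the 23×29 cube at (10, 4) is present, so the union is just that shape — area = 667.00 mm²; (rotated 30° about Z; rotation is an isometry so areas/perimeters/island counts are preserved). Checking containment: at z = 23.8 the cross-section extends beyond the z = 5.04 cross-section by about 648.00 mm².

part overhangs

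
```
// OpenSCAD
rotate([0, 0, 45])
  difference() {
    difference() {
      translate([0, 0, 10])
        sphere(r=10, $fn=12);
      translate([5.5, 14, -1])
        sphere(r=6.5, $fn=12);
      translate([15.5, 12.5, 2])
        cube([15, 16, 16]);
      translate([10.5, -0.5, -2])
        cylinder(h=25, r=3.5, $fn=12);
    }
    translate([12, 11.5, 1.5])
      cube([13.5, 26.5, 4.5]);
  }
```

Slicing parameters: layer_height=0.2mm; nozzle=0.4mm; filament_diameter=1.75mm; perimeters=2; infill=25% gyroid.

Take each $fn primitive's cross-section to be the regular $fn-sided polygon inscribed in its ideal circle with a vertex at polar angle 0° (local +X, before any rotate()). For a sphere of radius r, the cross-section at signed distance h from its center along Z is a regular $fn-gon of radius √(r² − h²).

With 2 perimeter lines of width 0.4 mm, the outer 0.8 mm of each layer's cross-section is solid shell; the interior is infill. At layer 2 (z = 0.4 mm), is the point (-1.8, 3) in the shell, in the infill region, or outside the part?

outside

At z = 0.4 mm: the r=10 sphere slices to a regular 12-gon of circumradius 2.800 (√(r²−h²) with h=9.6 from center); the r=6.5 sphere at (5.5, 14) slices to a regular 12-gon of circumradius 6.347 (√(r²−h²) with h=1.4 from center); the cube at (15.5, 12.5) does not reach this height (z outside [2, 18]); the r=3.5 cylinder at (10.5, -0.5) gives a regular 12-gon of circumradius 3.5 (constant along its height); Subtracting the remaining from the first: starting from the r=10 sphere, the r=6.5 sphere at (5.5, 14) misses the remaining region (no effect); the r=3.5 cylinder at (10.5, -0.5) misses the remaining region (no effect) — 1 connected region; the cube at (12, 11.5) is absent (z outside [1.5, 6]); After the difference (first − rest): none of the subtracted shapes is present at this height, so that combined region is unchanged — 1 connected region; (whole slice rotated 45° about Z — lengths, areas and connectivity unchanged). Overall, the cross-section is a single solid region. Undo the 45° rotation: the query point maps to (0.849, 3.394) in the un-rotated model frame. The nearest boundary edge runs (0.00, 2.80)→(1.40, 2.42); distance from the point to it = 0.79 mm. The point is not inside any of the regions above, so it lies outside the cross-section (0.79 mm from the nearest boundary).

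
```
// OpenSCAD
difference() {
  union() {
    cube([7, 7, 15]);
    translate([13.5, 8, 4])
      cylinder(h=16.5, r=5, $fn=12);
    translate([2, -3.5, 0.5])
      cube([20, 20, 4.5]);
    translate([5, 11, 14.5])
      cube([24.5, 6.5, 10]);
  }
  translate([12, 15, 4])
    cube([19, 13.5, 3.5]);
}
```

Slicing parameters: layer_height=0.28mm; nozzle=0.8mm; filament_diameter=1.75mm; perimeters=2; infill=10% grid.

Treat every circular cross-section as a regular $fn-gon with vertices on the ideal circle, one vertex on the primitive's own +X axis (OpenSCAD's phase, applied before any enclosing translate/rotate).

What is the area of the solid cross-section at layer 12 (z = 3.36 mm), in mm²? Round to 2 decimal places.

At z = 3.36 mm: the cube (footprint 7×7) is included at this height (area 49.00 mm²); the cylinder at (13.5, 8) is not intersected at this z (z outside [4, 20.5]); the cube at (2, -3.5) (footprint 20×20) is included at this height (area 400.00 mm²); the cube at (5, 11) is absent (z outside [14.5, 24.5]); Combining (union): the regions partially overlap — summed areas 449.00 mm² minus the doubly-counted overlap 35.00 mm² gives 414.00 mm² — area = 414.00 mm²; the cube at (12, 15) is absent (z outside [4, 7.5]); After the difference (first − rest): none of the subtracted shapes is present at this height, so the result so far is unchanged — area = 414.00 mm². Overall, the cross-section is a single solid region. Net area = 414.00 mm².

414.00 mm²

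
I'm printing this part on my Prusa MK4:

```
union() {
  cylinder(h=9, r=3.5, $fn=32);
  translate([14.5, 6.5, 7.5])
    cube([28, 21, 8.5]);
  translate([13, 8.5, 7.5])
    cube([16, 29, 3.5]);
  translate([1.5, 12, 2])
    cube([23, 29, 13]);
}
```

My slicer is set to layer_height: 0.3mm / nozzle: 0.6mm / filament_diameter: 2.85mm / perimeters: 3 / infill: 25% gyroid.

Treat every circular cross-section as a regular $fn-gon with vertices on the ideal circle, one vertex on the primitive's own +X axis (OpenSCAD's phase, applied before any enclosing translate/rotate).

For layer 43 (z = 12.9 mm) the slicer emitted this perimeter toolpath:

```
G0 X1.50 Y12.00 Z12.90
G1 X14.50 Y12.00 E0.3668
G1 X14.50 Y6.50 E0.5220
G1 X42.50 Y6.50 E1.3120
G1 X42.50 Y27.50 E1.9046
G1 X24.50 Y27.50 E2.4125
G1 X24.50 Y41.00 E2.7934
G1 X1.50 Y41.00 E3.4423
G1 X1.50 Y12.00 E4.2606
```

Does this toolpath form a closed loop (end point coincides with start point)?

yes

Start point (G0): (1.50, 12.00). End point (last G1): the path returns to the start — closed.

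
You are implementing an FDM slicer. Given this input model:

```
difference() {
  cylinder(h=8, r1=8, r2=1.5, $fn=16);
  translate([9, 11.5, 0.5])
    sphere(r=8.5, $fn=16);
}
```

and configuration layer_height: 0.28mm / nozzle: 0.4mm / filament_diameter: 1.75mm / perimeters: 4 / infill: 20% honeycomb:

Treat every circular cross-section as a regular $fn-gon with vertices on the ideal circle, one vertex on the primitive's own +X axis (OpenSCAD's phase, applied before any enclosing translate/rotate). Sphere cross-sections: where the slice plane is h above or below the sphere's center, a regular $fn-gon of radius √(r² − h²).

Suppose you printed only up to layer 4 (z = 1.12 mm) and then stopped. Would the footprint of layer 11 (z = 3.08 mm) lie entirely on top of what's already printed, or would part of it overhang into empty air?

entirely on top

Compare the two slices. At z = 1.12: the cone contributes a regular 16-gon of circumradius 7.090 (interpolated between r1=8 and r2=1.5 at t=0.140) (area = (16/2)·7.090²·sin(360°/16) = 153.89 mm²); the sphere at (9, 11.5): section is a regular 16-gon, circumradius = √(r²−h²) = √(8.5²−0.62²) = 8.477 (area = (16/2)·8.477²·sin(360°/16) = 220.01 mm²); After the difference (first − rest): starting from the cone (153.89 mm²), the r=8.5 sphere at (9, 11.5) partially overlaps it — only the 2.48 mm² overlap (of its 220.01 mm²) is removed, clipping the outline — area = 151.41 mm². At z = 3.08: the cone (r1=8→r2=1.5) has section circumradius 5.498 here — a regular 16-gon (area = (16/2)·5.498²·sin(360°/16) = 92.53 mm²); the r=8.5 sphere at (9, 11.5) contributes a regular 16-gon of circumradius √(8.5²−2.58²) = 8.099 (area = (16/2)·8.099²·sin(360°/16) = 200.81 mm²); Taking the first minus the rest: starting from the cone (92.53 mm²), the r=8.5 sphere at (9, 11.5) misses the remaining region (no effect) — area = 92.53 mm². Checking containment: the cross-section at z = 3.08 is a subset of the cross-section at z = 1.12.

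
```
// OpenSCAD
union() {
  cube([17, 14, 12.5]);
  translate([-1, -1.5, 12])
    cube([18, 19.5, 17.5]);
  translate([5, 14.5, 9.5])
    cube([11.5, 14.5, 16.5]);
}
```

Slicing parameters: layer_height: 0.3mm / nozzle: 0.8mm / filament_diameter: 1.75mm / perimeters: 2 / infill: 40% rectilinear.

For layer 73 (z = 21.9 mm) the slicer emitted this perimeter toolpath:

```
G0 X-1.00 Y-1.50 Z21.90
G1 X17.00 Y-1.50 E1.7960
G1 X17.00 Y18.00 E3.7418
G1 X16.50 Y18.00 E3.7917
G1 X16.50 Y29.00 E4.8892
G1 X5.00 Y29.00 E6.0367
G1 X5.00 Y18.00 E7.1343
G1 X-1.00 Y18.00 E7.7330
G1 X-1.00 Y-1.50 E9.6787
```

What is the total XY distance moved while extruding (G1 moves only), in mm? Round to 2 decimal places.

97.00 mm

Sum the Euclidean lengths of each G1 segment: total = 97.00 mm.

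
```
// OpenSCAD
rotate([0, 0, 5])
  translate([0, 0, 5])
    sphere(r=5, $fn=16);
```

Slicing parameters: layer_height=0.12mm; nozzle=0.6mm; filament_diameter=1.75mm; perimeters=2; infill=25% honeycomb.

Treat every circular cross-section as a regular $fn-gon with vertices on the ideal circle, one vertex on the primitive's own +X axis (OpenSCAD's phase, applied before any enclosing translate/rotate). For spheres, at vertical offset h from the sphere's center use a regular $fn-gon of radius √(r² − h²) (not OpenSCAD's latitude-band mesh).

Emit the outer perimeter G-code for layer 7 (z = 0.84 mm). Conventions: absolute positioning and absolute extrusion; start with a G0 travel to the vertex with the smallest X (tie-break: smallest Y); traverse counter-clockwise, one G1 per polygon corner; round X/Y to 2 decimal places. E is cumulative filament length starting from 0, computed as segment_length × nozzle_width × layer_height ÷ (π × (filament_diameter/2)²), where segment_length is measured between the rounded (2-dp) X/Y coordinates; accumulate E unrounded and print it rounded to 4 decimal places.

At z = 0.84 mm: the r=5 sphere slices to a regular 16-gon of circumradius 2.774 (√(r²−h²) with h=4.16 from center); (whole slice rotated 5° about Z — lengths, areas and connectivity unchanged). The outline is a single polygon with 16 vertices. Extrusion per mm of travel: 0.6 × 0.12 / (π × 0.875²) = 0.029934. Accumulating E over each segment gives final E = 0.5181.

G0 X-2.76 Y-0.24 Z0.84
G1 X-2.46 Y-1.28 E0.0324
G1 X-1.78 Y-2.12 E0.0648
G1 X-0.83 Y-2.65 E0.0973
G1 X0.24 Y-2.76 E0.1295
G1 X1.28 Y-2.46 E0.1619
G1 X2.12 Y-1.78 E0.1943
G1 X2.65 Y-0.83 E0.2268
G1 X2.76 Y0.24 E0.2590
G1 X2.46 Y1.28 E0.2914
G1 X1.78 Y2.12 E0.3238
G1 X0.83 Y2.65 E0.3563
G1 X-0.24 Y2.76 E0.3885
G1 X-1.28 Y2.46 E0.4209
G1 X-2.12 Y1.78 E0.4533
G1 X-2.65 Y0.83 E0.4859
G1 X-2.76 Y-0.24 E0.5181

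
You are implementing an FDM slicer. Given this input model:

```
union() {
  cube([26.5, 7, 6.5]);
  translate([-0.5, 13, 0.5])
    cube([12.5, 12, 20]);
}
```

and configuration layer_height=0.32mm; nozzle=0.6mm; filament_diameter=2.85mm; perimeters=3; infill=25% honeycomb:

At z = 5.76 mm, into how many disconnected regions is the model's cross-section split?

At z = 5.76 mm: the cube (footprint 26.5×7) is included at this height; the 12.5×12 cube at (-0.5, 13) contributes its full rectangle; Taking the union: the 2 present regions are separate (no shared area or edge), so areas and boundary lengths simply add and each stays a separate island — 2 connected regions. The result has 2 disconnected regions.

2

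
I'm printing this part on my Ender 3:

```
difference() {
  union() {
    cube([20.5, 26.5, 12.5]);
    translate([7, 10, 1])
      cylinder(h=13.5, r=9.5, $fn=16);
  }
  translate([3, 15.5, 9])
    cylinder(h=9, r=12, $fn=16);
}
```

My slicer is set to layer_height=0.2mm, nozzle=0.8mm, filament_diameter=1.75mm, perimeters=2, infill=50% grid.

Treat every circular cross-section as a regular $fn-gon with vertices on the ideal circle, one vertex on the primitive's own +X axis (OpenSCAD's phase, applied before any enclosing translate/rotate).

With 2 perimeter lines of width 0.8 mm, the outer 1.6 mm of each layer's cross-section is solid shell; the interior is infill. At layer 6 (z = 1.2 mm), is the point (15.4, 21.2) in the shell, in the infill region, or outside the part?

At z = 1.2 mm: the 20.5×26.5 cube contributes its full rectangle; the r=9.5 cylinder at (7, 10) contributes a regular 16-gon of circumradius 9.5; Taking the union: the regions partially overlap (shared area 256.02 mm²), so overlapping operands fuse into one piece — 1 connected region; the cylinder at (3, 15.5) does not reach this height (z outside [9, 18]); After the difference (first − rest): none of the subtracted shapes is present at this height, so the result so far is unchanged — 1 connected region. Overall, the cross-section is a single solid region. The nearest boundary edge runs (20.50, 26.50)→(20.50, 0.00); distance from the point to it = 5.10 mm. The point is inside the cross-section and 5.10 mm from the nearest boundary — more than the 1.6 mm shell width (2 × 0.8), so it's in the infill interior.

infill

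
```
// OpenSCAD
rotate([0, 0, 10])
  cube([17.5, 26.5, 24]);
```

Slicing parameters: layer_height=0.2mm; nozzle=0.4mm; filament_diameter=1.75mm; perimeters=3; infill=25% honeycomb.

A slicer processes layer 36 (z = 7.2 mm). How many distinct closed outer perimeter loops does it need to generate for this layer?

1

At z = 7.2 mm: the cube (footprint 17.5×26.5) is included at this height; (rotated 10° about Z; rotation is an isometry so areas/perimeters/island counts are preserved). The result has 1 disconnected region.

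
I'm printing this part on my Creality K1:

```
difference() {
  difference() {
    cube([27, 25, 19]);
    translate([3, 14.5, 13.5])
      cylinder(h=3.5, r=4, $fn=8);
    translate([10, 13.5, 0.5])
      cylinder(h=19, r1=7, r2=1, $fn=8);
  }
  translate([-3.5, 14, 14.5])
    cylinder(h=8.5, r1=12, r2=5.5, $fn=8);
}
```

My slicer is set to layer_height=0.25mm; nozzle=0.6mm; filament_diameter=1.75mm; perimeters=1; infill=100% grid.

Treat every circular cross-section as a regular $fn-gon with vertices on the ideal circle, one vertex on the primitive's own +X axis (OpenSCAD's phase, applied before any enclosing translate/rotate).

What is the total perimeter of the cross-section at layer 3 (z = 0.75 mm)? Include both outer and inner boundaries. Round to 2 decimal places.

At z = 0.75 mm: the cube is present — its section is the full 27×25 rectangle (perimeter 104.00 mm); the cylinder at (3, 14.5) is not intersected at this z (z outside [13.5, 17]); the cone at (10, 13.5) contributes a regular 8-gon of circumradius 6.921 (interpolated between r1=7 and r2=1 at t=0.013) (perimeter = 2·8·6.921·sin(180°/8) = 42.38 mm); Taking the first minus the rest: starting from the 27×25 cube, the cone at (10, 13.5) lies wholly inside it (removes its full 135.48 mm² and its 42.38 mm outline becomes a hole wall) — boundary (outer + 1 inner loop) = 146.38 mm; the cone at (-3.5, 14) is not intersected at this z (z outside [14.5, 23]); After the difference (first − rest): none of the subtracted shapes is present at this height, so that combined region is unchanged — boundary (outer + 1 inner loop) = 146.38 mm. Overall, the cross-section is one region with 1 hole. Total boundary length (outer + inner) = 146.38 mm.

146.38 mm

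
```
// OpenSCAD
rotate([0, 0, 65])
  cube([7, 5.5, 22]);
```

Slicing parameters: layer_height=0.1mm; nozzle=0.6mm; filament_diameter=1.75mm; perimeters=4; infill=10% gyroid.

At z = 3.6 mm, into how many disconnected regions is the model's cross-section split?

At z = 3.6 mm: the cube (footprint 7×5.5) is included at this height; (rotated 65° about Z; rotation is an isometry so areas/perimeters/island counts are preserved). The result has 1 disconnected region.

1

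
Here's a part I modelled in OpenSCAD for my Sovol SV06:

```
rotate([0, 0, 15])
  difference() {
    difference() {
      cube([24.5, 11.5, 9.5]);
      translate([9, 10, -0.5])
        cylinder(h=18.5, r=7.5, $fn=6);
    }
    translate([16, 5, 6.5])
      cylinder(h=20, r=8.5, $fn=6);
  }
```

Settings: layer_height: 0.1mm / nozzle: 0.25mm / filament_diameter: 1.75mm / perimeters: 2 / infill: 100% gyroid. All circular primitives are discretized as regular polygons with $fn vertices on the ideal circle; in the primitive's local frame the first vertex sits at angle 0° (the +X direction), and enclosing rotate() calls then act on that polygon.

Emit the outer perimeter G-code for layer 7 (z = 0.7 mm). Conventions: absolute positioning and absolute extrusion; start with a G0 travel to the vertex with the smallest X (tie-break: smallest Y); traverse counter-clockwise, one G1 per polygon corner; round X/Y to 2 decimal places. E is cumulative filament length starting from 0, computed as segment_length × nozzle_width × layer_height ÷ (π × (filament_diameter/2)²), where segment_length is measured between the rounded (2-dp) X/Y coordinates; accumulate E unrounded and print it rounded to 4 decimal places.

At z = 0.7 mm: the cube (footprint 24.5×11.5) is included at this height; the cylinder at (9, 10): section is a regular 6-gon, circumradius r=7.5; Taking the first minus the rest: starting from the 24.5×11.5 cube, the r=7.5 cylinder at (9, 10) partially overlaps it — only the 94.27 mm² overlap (of its 146.14 mm²) is removed, clipping the outline — 1 connected region; the cylinder at (16, 5) is absent (z outside [6.5, 26.5]); After the difference (first − rest): none of the subtracted shapes is present at this height, so the result so far is unchanged — 1 connected region; (rotated 15° about Z; rotation is an isometry so areas/perimeters/island counts are preserved). The outline is a single polygon with 10 vertices. Extrusion per mm of travel: 0.25 × 0.1 / (π × 0.875²) = 0.010394. Accumulating E over each segment gives final E = 0.8806.

G0 X-2.98 Y11.11 Z0.70
G1 X0.00 Y0.00 E0.1196
G1 X23.67 Y6.34 E0.3743
G1 X20.69 Y17.45 E0.4938
G1 X12.12 Y15.15 E0.5860
G1 X13.35 Y13.93 E0.6040
G1 X11.41 Y6.69 E0.6819
G1 X4.16 Y4.74 E0.7600
G1 X-1.14 Y10.05 E0.8380
G1 X-0.69 Y11.72 E0.8559
G1 X-2.98 Y11.11 E0.8806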